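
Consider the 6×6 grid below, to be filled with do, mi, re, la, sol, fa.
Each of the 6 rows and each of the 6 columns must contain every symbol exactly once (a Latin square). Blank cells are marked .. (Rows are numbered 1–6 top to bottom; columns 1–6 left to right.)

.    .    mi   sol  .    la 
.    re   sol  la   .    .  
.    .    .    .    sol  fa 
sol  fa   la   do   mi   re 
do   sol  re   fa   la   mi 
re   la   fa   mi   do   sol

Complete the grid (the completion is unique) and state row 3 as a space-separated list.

la mi do re sol fa

Row 3, column 3: row 3 has {sol, fa} and column 3 has {mi, re, la, sol, fa}, leaving only do.
Row 3, column 2: row 3 has {do, sol, fa} and column 2 has {re, la, sol, fa}, leaving only mi.
Row 3, column 1: row 3 has {do, mi, sol, fa} and column 1 has {do, re, sol}, leaving only la.
Row 3, column 4: row 3 has {do, mi, la, sol, fa} and column 4 has {do, mi, la, sol, fa}, leaving only re.
So row 3 reads: la mi do re sol fa.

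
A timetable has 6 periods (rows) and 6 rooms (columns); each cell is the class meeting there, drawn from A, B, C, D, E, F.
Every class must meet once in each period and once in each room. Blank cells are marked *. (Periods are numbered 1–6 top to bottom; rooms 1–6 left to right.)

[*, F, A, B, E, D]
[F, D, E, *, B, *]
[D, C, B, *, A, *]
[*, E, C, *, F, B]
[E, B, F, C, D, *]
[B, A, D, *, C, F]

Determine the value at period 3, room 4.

Period 1, room 1: period 1 has {A, B, D, E, F} and room 1 has {B, D, E, F}, leaving only C.
Period 2, room 4: period 2 has {B, D, E, F} and room 4 has {B, C}, leaving only A.
Period 2, room 6: period 2 has {A, B, D, E, F} and room 6 has {B, D, F}, leaving only C.
Period 3, room 6: period 3 has {A, B, C, D} and room 6 has {B, C, D, F}, leaving only E.
Period 3 already has {A, B, C, D, E} and room 4 already has {A, B, C}, so period 3, room 4 must be F.

F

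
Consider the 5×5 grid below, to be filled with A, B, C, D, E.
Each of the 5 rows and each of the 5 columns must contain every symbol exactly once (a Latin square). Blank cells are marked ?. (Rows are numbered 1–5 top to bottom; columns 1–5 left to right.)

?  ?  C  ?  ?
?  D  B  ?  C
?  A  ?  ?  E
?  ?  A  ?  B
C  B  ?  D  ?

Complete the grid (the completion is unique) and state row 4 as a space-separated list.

D C A E B

Row 1, column 2: row 1 has {C} and column 2 has {A, B, D}, leaving only E.
Row 4, column 2: row 4 has {A, B} and column 2 has {A, B, D, E}, leaving only C.
Row 4, column 4: row 4 has {A, B, C} and column 4 has {D}, leaving only E.
Row 4, column 1: row 4 has {A, B, C, E} and column 1 has {C}, leaving only D.
So row 4 reads: D C A E B.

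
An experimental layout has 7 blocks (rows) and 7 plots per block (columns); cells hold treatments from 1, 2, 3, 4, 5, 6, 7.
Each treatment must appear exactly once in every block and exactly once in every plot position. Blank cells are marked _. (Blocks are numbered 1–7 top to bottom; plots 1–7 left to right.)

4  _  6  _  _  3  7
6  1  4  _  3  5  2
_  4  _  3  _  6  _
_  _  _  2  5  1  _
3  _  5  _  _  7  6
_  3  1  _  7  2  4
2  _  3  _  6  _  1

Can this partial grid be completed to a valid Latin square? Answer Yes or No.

Block 2, plot 4: block 2 has {1, 2, 3, 4, 5, 6} and plot 4 has {2, 3}, so it must be 7.
Block 3, plot 7: block 3 has {3, 4, 6} and plot 7 has {1, 2, 4, 6, 7}, so it must be 5.
Block 4, plot 1: block 4 has {1, 2, 5} and plot 1 has {2, 3, 4, 6}, so it must be 7.
Now block 4, plot 3: block 4 together with plot 3 already contain {1, 2, 3, 4, 5, 6, 7} — every symbol — so nothing can go there. The grid has no valid completion.

No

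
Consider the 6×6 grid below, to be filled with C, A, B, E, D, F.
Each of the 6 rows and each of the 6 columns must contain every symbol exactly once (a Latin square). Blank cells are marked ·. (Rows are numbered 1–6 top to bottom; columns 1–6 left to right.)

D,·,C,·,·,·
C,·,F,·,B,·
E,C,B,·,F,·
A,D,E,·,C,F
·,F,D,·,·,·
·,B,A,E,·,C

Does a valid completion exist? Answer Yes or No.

No row or column among the givens repeats a symbol, and propagating forced cells runs into no contradiction.
One valid completion exists (for instance, D E C F A B / C A F D B E / E C B A F D / A D E B C F / B F D C E A / F B A E D C).

Yes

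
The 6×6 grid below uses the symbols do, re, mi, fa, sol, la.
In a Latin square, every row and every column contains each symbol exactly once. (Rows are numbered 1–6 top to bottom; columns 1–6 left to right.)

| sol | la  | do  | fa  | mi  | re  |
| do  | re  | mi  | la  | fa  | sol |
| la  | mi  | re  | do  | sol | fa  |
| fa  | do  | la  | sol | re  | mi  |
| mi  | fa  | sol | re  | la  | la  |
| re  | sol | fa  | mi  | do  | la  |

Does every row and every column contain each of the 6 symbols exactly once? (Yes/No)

Row 5 contains la twice (at columns 5 and 6), so it is not a permutation.

No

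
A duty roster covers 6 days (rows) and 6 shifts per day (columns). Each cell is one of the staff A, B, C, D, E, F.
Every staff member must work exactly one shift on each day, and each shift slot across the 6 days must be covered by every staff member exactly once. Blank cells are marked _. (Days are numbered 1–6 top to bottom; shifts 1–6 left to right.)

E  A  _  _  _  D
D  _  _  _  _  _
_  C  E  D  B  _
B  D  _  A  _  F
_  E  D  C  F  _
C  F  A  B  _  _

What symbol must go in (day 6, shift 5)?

D

Day 1, shift 4: day 1 has {A, D, E} and shift 4 has {A, B, C, D}, leaving only F.
Day 1, shift 5: day 1 has {A, D, E, F} and shift 5 has {B, F}, leaving only C.
Day 1, shift 3: day 1 has {A, C, D, E, F} and shift 3 has {A, D, E}, leaving only B.
Day 2, shift 2: day 2 has {D} and shift 2 has {A, C, D, E, F}, leaving only B.
Day 2, shift 4: day 2 has {B, D} and shift 4 has {A, B, C, D, F}, leaving only E.
Day 2, shift 5: day 2 has {B, D, E} and shift 5 has {B, C, F}, leaving only A.
Day 2, shift 6: day 2 has {A, B, D, E} and shift 6 has {D, F}, leaving only C.
Day 2, shift 3: day 2 has {A, B, C, D, E} and shift 3 has {A, B, D, E}, leaving only F.
Day 3, shift 6: day 3 has {B, C, D, E} and shift 6 has {C, D, F}, leaving only A.
Day 3, shift 1: day 3 has {A, B, C, D, E} and shift 1 has {B, C, D, E}, leaving only F.
Day 4, shift 3: day 4 has {A, B, D, F} and shift 3 has {A, B, D, E, F}, leaving only C.
Day 4, shift 5: day 4 has {A, B, C, D, F} and shift 5 has {A, B, C, F}, leaving only E.
Day 6 already has {A, B, C, F} and shift 5 already has {A, B, C, E, F}, so day 6, shift 5 must be D.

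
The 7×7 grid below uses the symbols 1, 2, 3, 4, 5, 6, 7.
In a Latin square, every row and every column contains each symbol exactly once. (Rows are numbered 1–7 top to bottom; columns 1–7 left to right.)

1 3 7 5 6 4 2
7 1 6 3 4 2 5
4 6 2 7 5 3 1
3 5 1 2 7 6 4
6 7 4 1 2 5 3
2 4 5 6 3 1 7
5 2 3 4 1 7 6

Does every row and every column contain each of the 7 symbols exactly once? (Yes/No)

Each row is a permutation of the 7 symbols, and so is each column.

Yes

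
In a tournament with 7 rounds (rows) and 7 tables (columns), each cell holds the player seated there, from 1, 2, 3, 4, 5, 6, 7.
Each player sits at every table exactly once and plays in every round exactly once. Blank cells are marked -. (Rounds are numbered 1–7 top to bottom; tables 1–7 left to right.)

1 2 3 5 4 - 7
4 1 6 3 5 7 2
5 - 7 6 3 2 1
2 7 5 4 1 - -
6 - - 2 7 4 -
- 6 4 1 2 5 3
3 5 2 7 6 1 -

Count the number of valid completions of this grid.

Round 1, table 6: eliminating its round and table leaves {6}.
Round 3, table 2: eliminating its round and table leaves {4}.
Round 4, table 6: eliminating its round and table leaves {3, 6}.
Round 4, table 7: eliminating its round and table leaves {6}.
Round 5, table 2: eliminating its round and table leaves {3}.
Round 5, table 3: eliminating its round and table leaves {1}.
Round 5, table 7: eliminating its round and table leaves {5}.
Round 6, table 1: eliminating its round and table leaves {7}.
Round 7, table 7: eliminating its round and table leaves {4}.
Only one assignment across all blanks avoids any round or table repeat, giving 1 completion.

1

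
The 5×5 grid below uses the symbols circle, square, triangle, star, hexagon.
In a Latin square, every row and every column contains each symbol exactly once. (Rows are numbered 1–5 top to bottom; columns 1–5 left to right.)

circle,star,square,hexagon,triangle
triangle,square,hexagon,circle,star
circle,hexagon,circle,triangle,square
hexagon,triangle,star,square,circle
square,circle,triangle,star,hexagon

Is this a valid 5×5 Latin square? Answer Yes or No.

No

Row 3 contains circle twice (at columns 1 and 3), so it is not a permutation.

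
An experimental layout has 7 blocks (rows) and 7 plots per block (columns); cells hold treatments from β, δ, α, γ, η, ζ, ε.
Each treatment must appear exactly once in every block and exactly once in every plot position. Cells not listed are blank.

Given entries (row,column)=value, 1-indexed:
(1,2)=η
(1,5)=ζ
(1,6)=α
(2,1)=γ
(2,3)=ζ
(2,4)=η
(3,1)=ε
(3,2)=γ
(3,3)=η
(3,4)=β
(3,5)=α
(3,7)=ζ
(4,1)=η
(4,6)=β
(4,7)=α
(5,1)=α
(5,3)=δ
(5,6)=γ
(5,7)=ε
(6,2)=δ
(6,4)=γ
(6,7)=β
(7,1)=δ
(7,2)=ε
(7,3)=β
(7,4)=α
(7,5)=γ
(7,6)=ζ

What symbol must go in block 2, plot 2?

α

Block 1, plot 1: block 1 has {α, η, ζ} and plot 1 has {δ, α, γ, η, ε}, leaving only β.
Block 2, plot 7: block 2 has {γ, η, ζ} and plot 7 has {β, α, ζ, ε}, leaving only δ.
Block 1, plot 7: block 1 has {β, α, η, ζ} and plot 7 has {β, δ, α, ζ, ε}, leaving only γ.
Block 1, plot 3: block 1 has {β, α, γ, η, ζ} and plot 3 has {β, δ, η, ζ}, leaving only ε.
Block 1, plot 4: block 1 has {β, α, γ, η, ζ, ε} and plot 4 has {β, α, γ, η}, leaving only δ.
Block 2, plot 6: block 2 has {δ, γ, η, ζ} and plot 6 has {β, α, γ, ζ}, leaving only ε.
Block 2, plot 5: block 2 has {δ, γ, η, ζ, ε} and plot 5 has {α, γ, ζ}, leaving only β.
Block 2 already has {β, δ, γ, η, ζ, ε} and plot 2 already has {δ, γ, η, ε}, so block 2, plot 2 must be α.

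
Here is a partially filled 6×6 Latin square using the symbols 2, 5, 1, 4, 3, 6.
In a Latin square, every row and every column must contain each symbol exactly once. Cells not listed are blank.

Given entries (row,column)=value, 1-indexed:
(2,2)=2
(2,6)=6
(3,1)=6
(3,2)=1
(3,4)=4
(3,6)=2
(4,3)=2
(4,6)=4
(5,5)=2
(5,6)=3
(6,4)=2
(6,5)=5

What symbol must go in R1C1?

Row 3, column 5: row 3 has {2, 1, 4, 6} and column 5 has {2, 5}, leaving only 3.
Row 3, column 3: row 3 has {2, 1, 4, 3, 6} and column 3 has {2}, leaving only 5.
Row 6, column 6: row 6 has {2, 5} and column 6 has {2, 4, 3, 6}, leaving only 1.
Row 1, column 6: row 1 has {} and column 6 has {2, 1, 4, 3, 6}, leaving only 5.
Row 1, column 1 is narrowed to {2, 1, 4, 3}.
If it were 1, propagating the remaining blanks reaches a contradiction.
If it were 4, propagating the remaining blanks reaches a contradiction.
If it were 3, propagating the remaining blanks reaches a contradiction.
So row 1, column 1 must be 2.

2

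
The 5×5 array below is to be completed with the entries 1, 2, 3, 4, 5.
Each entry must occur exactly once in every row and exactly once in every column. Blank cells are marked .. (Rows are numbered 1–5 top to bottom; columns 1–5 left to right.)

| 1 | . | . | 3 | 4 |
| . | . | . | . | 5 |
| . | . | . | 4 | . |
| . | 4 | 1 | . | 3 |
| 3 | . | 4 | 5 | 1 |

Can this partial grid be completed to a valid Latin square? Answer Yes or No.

Row 3, column 5: row 3 has {4} and column 5 has {1, 3, 4, 5}, so it must be 2.
Row 3, column 1: row 3 has {2, 4} and column 1 has {1, 3}, so it must be 5.
Row 3, column 3: row 3 has {2, 4, 5} and column 3 has {1, 4}, so it must be 3.
Row 2, column 3: row 2 has {5} and column 3 has {1, 3, 4}, so it must be 2.
Row 1, column 3: row 1 has {1, 3, 4} and column 3 has {1, 2, 3, 4}, so it must be 5.
Row 1, column 2: row 1 has {1, 3, 4, 5} and column 2 has {4}, so it must be 2.
Now row 5, column 2: row 5 together with column 2 already contain {1, 2, 3, 4, 5} — every symbol — so nothing can go there. The grid has no valid completion.

No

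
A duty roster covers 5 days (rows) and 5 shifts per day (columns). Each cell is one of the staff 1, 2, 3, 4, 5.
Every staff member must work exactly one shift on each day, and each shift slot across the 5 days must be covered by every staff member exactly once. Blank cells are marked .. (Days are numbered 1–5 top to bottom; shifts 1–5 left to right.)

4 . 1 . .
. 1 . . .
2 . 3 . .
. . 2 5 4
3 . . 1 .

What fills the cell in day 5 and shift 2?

Day 2, shift 1: day 2 has {1} and shift 1 has {2, 3, 4}, leaving only 5.
Day 2, shift 3: day 2 has {1, 5} and shift 3 has {1, 2, 3}, leaving only 4.
Day 3, shift 4: day 3 has {2, 3} and shift 4 has {1, 5}, leaving only 4.
Day 3, shift 2: day 3 has {2, 3, 4} and shift 2 has {1}, leaving only 5.
Day 3, shift 5: day 3 has {2, 3, 4, 5} and shift 5 has {4}, leaving only 1.
Day 4, shift 1: day 4 has {2, 4, 5} and shift 1 has {2, 3, 4, 5}, leaving only 1.
Day 4, shift 2: day 4 has {1, 2, 4, 5} and shift 2 has {1, 5}, leaving only 3.
Day 1, shift 2: day 1 has {1, 4} and shift 2 has {1, 3, 5}, leaving only 2.
Day 5 already has {1, 3} and shift 2 already has {1, 2, 3, 5}, so day 5, shift 2 must be 4.

4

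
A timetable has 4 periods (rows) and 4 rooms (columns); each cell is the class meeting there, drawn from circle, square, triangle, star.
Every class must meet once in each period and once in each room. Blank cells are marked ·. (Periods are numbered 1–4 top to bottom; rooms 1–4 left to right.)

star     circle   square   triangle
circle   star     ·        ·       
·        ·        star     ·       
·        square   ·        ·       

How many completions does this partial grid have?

Period 2, room 3: eliminating its period and room leaves {triangle}.
Period 2, room 4: eliminating its period and room leaves {square}.
Period 3, room 1: eliminating its period and room leaves {square, triangle}.
Period 3, room 2: eliminating its period and room leaves {triangle}.
Period 3, room 4: eliminating its period and room leaves {circle, square}.
Period 4, room 1: eliminating its period and room leaves {triangle}.
Period 4, room 3: eliminating its period and room leaves {circle, triangle}.
Period 4, room 4: eliminating its period and room leaves {circle, star}.
Only one assignment across all blanks avoids any period or room repeat, giving 1 completion.

1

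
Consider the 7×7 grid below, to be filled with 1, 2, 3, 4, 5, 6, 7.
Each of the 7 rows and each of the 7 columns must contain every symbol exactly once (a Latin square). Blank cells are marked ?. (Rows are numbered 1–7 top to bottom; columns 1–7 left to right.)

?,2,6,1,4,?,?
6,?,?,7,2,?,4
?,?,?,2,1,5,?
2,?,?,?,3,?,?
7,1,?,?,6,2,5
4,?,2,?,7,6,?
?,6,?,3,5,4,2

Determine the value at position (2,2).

Row 3, column 1: row 3 has {1, 2, 5} and column 1 has {2, 4, 6, 7}, leaving only 3.
Row 1, column 1: row 1 has {1, 2, 4, 6} and column 1 has {2, 3, 4, 6, 7}, leaving only 5.
Row 5, column 4: row 5 has {1, 2, 5, 6, 7} and column 4 has {1, 2, 3, 7}, leaving only 4.
Row 5, column 3: row 5 has {1, 2, 4, 5, 6, 7} and column 3 has {2, 6}, leaving only 3.
Row 6, column 4: row 6 has {2, 4, 6, 7} and column 4 has {1, 2, 3, 4, 7}, leaving only 5.
Row 4, column 4: row 4 has {2, 3} and column 4 has {1, 2, 3, 4, 5, 7}, leaving only 6.
Row 6, column 2: row 6 has {2, 4, 5, 6, 7} and column 2 has {1, 2, 6}, leaving only 3.
Row 2 already has {2, 4, 6, 7} and column 2 already has {1, 2, 3, 6}, so row 2, column 2 must be 5.

5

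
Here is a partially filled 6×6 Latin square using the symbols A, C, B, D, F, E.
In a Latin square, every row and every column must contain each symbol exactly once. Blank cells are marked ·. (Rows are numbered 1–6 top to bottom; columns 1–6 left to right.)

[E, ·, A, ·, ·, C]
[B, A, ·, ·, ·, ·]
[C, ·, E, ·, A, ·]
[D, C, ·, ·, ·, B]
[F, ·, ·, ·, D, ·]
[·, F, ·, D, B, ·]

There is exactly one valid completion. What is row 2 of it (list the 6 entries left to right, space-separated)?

Row 1, column 5: row 1 has {A, C, E} and column 5 has {A, B, D}, leaving only F.
Row 1, column 4: row 1 has {A, C, F, E} and column 4 has {D}, leaving only B.
Row 1, column 2: row 1 has {A, C, B, F, E} and column 2 has {A, C, F}, leaving only D.
Row 3, column 2: row 3 has {A, C, E} and column 2 has {A, C, D, F}, leaving only B.
Row 3, column 4: row 3 has {A, C, B, E} and column 4 has {B, D}, leaving only F.
Row 3, column 6: row 3 has {A, C, B, F, E} and column 6 has {C, B}, leaving only D.
Row 4, column 3: row 4 has {C, B, D} and column 3 has {A, E}, leaving only F.
Row 4, column 5: row 4 has {C, B, D, F} and column 5 has {A, B, D, F}, leaving only E.
Row 2, column 5: row 2 has {A, B} and column 5 has {A, B, D, F, E}, leaving only C.
Row 2, column 3: row 2 has {A, C, B} and column 3 has {A, F, E}, leaving only D.
Row 2, column 4: row 2 has {A, C, B, D} and column 4 has {B, D, F}, leaving only E.
Row 2, column 6: row 2 has {A, C, B, D, E} and column 6 has {C, B, D}, leaving only F.
So row 2 reads: B A D E C F.

B A D E C F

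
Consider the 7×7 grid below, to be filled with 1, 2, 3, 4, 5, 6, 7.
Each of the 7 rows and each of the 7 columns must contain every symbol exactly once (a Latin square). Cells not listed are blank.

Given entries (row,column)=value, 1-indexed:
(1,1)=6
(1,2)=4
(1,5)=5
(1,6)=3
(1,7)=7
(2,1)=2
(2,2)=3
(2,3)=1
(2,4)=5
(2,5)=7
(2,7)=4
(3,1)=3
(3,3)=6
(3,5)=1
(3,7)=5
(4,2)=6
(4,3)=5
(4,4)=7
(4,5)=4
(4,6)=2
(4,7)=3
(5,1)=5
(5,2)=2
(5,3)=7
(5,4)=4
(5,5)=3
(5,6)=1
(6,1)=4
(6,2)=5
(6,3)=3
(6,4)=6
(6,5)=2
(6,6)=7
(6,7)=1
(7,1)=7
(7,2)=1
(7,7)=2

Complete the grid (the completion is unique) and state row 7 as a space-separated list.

7 1 4 3 6 5 2

Row 7, column 3: row 7 has {1, 2, 7} and column 3 has {1, 3, 5, 6, 7}, leaving only 4.
Row 7, column 4: row 7 has {1, 2, 4, 7} and column 4 has {4, 5, 6, 7}, leaving only 3.
Row 7, column 5: row 7 has {1, 2, 3, 4, 7} and column 5 has {1, 2, 3, 4, 5, 7}, leaving only 6.
Row 7, column 6: row 7 has {1, 2, 3, 4, 6, 7} and column 6 has {1, 2, 3, 7}, leaving only 5.
So row 7 reads: 7 1 4 3 6 5 2.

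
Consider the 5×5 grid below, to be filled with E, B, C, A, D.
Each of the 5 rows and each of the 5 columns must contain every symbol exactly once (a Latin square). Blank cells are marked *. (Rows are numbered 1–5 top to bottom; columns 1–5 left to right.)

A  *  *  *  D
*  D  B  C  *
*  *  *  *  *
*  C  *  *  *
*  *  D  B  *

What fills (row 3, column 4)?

D

Row 1, column 4: row 1 has {A, D} and column 4 has {B, C}, leaving only E.
Row 1, column 2: row 1 has {E, A, D} and column 2 has {C, D}, leaving only B.
Row 1, column 3: row 1 has {E, B, A, D} and column 3 has {B, D}, leaving only C.
Row 2, column 1: row 2 has {B, C, D} and column 1 has {A}, leaving only E.
Row 2, column 5: row 2 has {E, B, C, D} and column 5 has {D}, leaving only A.
Row 5, column 1: row 5 has {B, D} and column 1 has {E, A}, leaving only C.
Row 5, column 5: row 5 has {B, C, D} and column 5 has {A, D}, leaving only E.
Row 4, column 5: row 4 has {C} and column 5 has {E, A, D}, leaving only B.
Row 3, column 5: row 3 has {} and column 5 has {E, B, A, D}, leaving only C.
Row 4, column 1: row 4 has {B, C} and column 1 has {E, C, A}, leaving only D.
Row 3, column 1: row 3 has {C} and column 1 has {E, C, A, D}, leaving only B.
Row 4, column 4: row 4 has {B, C, D} and column 4 has {E, B, C}, leaving only A.
Row 3 already has {B, C} and column 4 already has {E, B, C, A}, so row 3, column 4 must be D.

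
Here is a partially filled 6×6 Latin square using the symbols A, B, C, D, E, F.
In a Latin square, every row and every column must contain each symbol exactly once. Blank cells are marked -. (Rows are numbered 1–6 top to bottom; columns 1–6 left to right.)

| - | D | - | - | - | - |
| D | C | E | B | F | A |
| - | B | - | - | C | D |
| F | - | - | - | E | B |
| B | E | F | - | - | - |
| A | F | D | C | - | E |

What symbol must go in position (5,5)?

D

Row 3, column 1: row 3 has {B, C, D} and column 1 has {A, B, D, F}, leaving only E.
Row 1, column 1: row 1 has {D} and column 1 has {A, B, D, E, F}, leaving only C.
Row 1, column 6: row 1 has {C, D} and column 6 has {A, B, D, E}, leaving only F.
Row 3, column 3: row 3 has {B, C, D, E} and column 3 has {D, E, F}, leaving only A.
Row 1, column 3: row 1 has {C, D, F} and column 3 has {A, D, E, F}, leaving only B.
Row 1, column 5: row 1 has {B, C, D, F} and column 5 has {C, E, F}, leaving only A.
Row 5 already has {B, E, F} and column 5 already has {A, C, E, F}, so row 5, column 5 must be D.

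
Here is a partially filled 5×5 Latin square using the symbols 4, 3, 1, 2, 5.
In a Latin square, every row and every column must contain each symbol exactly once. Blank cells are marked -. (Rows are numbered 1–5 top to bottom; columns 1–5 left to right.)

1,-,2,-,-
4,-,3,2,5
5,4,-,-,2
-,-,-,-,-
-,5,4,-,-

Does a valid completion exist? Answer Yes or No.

Yes

No row or column among the givens repeats a symbol, and propagating forced cells runs into no contradiction.
One valid completion exists (for instance, 1 3 2 5 4 / 4 1 3 2 5 / 5 4 1 3 2 / 3 2 5 4 1 / 2 5 4 1 3).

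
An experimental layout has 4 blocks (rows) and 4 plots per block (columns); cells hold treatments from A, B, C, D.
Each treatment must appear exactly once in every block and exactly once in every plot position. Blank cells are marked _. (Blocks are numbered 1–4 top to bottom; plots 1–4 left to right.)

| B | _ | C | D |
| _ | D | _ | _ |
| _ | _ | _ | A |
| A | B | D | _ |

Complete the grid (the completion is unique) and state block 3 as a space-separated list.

Block 3, plot 2: block 3 has {A} and plot 2 has {B, D}, leaving only C.
Block 3, plot 1: block 3 has {A, C} and plot 1 has {A, B}, leaving only D.
Block 3, plot 3: block 3 has {A, C, D} and plot 3 has {C, D}, leaving only B.
So block 3 reads: D C B A.

D C B A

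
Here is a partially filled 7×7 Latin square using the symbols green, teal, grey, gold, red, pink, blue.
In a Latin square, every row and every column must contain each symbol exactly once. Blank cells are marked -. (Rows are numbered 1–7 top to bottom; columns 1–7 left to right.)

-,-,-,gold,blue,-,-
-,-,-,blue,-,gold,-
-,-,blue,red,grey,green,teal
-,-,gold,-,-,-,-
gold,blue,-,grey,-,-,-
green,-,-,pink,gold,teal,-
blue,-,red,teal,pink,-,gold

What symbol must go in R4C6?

Row 3, column 1: row 3 has {green, teal, grey, red, blue} and column 1 has {green, gold, blue}, leaving only pink.
Row 3, column 2: row 3 has {green, teal, grey, red, pink, blue} and column 2 has {blue}, leaving only gold.
Row 4, column 4: row 4 has {gold} and column 4 has {teal, grey, gold, red, pink, blue}, leaving only green.
Row 6, column 3: row 6 has {green, teal, gold, pink} and column 3 has {gold, red, blue}, leaving only grey.
Row 6, column 2: row 6 has {green, teal, grey, gold, pink} and column 2 has {gold, blue}, leaving only red.
Row 6, column 7: row 6 has {green, teal, grey, gold, red, pink} and column 7 has {teal, gold}, leaving only blue.
Row 7, column 6: row 7 has {teal, gold, red, pink, blue} and column 6 has {green, teal, gold}, leaving only grey.
Row 7, column 2: row 7 has {teal, grey, gold, red, pink, blue} and column 2 has {gold, red, blue}, leaving only green.
Row 4, column 6 is narrowed to {red, pink, blue}.
If it were red, then row 5, column 6 would be left with no valid symbol.
If it were pink, then row 5, column 6 would be left with no valid symbol.
So row 4, column 6 must be blue.

blue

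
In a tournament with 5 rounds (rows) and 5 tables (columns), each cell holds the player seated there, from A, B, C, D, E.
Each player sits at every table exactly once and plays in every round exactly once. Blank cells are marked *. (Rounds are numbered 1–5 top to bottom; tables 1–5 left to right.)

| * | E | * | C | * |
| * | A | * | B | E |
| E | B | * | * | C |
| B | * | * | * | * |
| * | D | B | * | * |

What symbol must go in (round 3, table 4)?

D

Round 4, table 2: round 4 has {B} and table 2 has {A, B, D, E}, leaving only C.
Round 5, table 5: round 5 has {B, D} and table 5 has {C, E}, leaving only A.
Round 4, table 5: round 4 has {B, C} and table 5 has {A, C, E}, leaving only D.
Round 1, table 5: round 1 has {C, E} and table 5 has {A, C, D, E}, leaving only B.
Round 5, table 1: round 5 has {A, B, D} and table 1 has {B, E}, leaving only C.
Round 2, table 1: round 2 has {A, B, E} and table 1 has {B, C, E}, leaving only D.
Round 1, table 1: round 1 has {B, C, E} and table 1 has {B, C, D, E}, leaving only A.
Round 1, table 3: round 1 has {A, B, C, E} and table 3 has {B}, leaving only D.
Round 2, table 3: round 2 has {A, B, D, E} and table 3 has {B, D}, leaving only C.
Round 3, table 3: round 3 has {B, C, E} and table 3 has {B, C, D}, leaving only A.
Round 3 already has {A, B, C, E} and table 4 already has {B, C}, so round 3, table 4 must be D.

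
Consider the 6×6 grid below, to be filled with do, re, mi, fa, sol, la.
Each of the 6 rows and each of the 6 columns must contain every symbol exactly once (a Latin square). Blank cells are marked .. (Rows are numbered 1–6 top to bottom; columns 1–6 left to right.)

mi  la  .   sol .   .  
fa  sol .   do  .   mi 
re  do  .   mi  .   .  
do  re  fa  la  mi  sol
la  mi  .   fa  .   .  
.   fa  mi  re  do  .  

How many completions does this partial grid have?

3

Row 1, column 3: eliminating its row and column leaves {do, re}.
Row 1, column 5: eliminating its row and column leaves {re, fa}.
Row 1, column 6: eliminating its row and column leaves {do, re, fa}.
Row 2, column 3: eliminating its row and column leaves {re, la}.
Row 2, column 5: eliminating its row and column leaves {re, la}.
Row 3, column 3: eliminating its row and column leaves {sol, la}.
Row 3, column 5: eliminating its row and column leaves {fa, sol, la}.
Row 3, column 6: eliminating its row and column leaves {fa, la}.
Row 5, column 3: eliminating its row and column leaves {do, re, sol}.
Row 5, column 5: eliminating its row and column leaves {re, sol}.
Row 5, column 6: eliminating its row and column leaves {do, re}.
Row 6, column 1: eliminating its row and column leaves {sol}.
Row 6, column 6: eliminating its row and column leaves {la}.
Enumerating the assignments across these blanks that avoid any row or column repeat gives 3 completions.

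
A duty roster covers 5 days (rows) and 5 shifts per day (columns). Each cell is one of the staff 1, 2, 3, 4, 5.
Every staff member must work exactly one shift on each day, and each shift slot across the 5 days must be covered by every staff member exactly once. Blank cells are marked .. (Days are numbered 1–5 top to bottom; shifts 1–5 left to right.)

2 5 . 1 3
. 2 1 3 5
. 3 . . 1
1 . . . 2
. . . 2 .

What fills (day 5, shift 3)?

5

Day 1, shift 3: day 1 has {1, 2, 3, 5} and shift 3 has {1}, leaving only 4.
Day 2, shift 1: day 2 has {1, 2, 3, 5} and shift 1 has {1, 2}, leaving only 4.
Day 3, shift 1: day 3 has {1, 3} and shift 1 has {1, 2, 4}, leaving only 5.
Day 3, shift 3: day 3 has {1, 3, 5} and shift 3 has {1, 4}, leaving only 2.
Day 3, shift 4: day 3 has {1, 2, 3, 5} and shift 4 has {1, 2, 3}, leaving only 4.
Day 4, shift 2: day 4 has {1, 2} and shift 2 has {2, 3, 5}, leaving only 4.
Day 4, shift 4: day 4 has {1, 2, 4} and shift 4 has {1, 2, 3, 4}, leaving only 5.
Day 4, shift 3: day 4 has {1, 2, 4, 5} and shift 3 has {1, 2, 4}, leaving only 3.
Day 5 already has {2} and shift 3 already has {1, 2, 3, 4}, so day 5, shift 3 must be 5.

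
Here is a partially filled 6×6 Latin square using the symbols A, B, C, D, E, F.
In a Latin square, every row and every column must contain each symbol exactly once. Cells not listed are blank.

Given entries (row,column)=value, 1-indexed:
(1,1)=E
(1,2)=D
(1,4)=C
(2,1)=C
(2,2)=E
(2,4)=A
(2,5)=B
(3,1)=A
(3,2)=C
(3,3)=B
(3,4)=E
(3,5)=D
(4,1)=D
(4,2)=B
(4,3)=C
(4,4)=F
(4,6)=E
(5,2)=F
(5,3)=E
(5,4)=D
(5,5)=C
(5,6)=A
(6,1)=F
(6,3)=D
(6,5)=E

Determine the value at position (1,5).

Row 2, column 3: row 2 has {A, B, C, E} and column 3 has {B, C, D, E}, leaving only F.
Row 1, column 3: row 1 has {C, D, E} and column 3 has {B, C, D, E, F}, leaving only A.
Row 1 already has {A, C, D, E} and column 5 already has {B, C, D, E}, so row 1, column 5 must be F.

F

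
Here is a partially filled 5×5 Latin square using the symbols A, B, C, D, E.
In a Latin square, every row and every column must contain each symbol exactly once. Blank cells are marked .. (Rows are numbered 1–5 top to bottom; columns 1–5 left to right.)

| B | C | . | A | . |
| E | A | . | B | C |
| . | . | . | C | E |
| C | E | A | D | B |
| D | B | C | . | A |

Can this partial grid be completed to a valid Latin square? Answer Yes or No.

Yes

No row or column among the givens repeats a symbol, and propagating forced cells runs into no contradiction.
One valid completion exists (for instance, B C E A D / E A D B C / A D B C E / C E A D B / D B C E A).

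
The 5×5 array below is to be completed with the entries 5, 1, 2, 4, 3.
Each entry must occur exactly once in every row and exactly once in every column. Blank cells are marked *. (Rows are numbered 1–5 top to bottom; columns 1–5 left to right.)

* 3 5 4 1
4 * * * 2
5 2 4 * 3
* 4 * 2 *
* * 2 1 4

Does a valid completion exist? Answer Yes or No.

No

Row 3, column 4: row 3 together with column 4 already contain {5, 1, 2, 4, 3} — every symbol — so nothing can go there. The grid has no valid completion.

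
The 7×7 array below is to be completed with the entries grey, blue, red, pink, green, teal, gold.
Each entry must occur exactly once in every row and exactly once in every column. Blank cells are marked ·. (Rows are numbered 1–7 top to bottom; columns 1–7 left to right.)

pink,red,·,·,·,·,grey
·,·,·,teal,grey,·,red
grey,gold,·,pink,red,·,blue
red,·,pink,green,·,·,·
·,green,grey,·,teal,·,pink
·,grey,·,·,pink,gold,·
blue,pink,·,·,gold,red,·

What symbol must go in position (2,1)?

green

Row 2, column 2: row 2 has {grey, red, teal} and column 2 has {grey, red, pink, green, gold}, leaving only blue.
Row 4, column 2: row 4 has {red, pink, green} and column 2 has {grey, blue, red, pink, green, gold}, leaving only teal.
Row 4, column 5: row 4 has {red, pink, green, teal} and column 5 has {grey, red, pink, teal, gold}, leaving only blue.
Row 1, column 5: row 1 has {grey, red, pink} and column 5 has {grey, blue, red, pink, teal, gold}, leaving only green.
Row 4, column 6: row 4 has {blue, red, pink, green, teal} and column 6 has {red, gold}, leaving only grey.
Row 4, column 7: row 4 has {grey, blue, red, pink, green, teal} and column 7 has {grey, blue, red, pink}, leaving only gold.
Row 5, column 1: row 5 has {grey, pink, green, teal} and column 1 has {grey, blue, red, pink}, leaving only gold.
Row 2 already has {grey, blue, red, teal} and column 1 already has {grey, blue, red, pink, gold}, so row 2, column 1 must be green.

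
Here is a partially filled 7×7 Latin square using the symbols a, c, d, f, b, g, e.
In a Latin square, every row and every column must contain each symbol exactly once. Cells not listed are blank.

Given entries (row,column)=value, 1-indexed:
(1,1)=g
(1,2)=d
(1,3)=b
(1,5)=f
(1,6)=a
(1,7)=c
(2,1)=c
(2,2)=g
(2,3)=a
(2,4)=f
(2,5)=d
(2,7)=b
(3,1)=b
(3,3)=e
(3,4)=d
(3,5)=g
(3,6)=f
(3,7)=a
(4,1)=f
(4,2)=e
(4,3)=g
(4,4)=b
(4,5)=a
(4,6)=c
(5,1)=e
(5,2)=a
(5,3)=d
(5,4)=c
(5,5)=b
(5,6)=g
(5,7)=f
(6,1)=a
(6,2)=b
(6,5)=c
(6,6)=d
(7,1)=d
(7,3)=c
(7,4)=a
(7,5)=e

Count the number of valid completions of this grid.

Row 1, column 4: eliminating its row and column leaves {e}.
Row 2, column 6: eliminating its row and column leaves {e}.
Row 3, column 2: eliminating its row and column leaves {c}.
Row 4, column 7: eliminating its row and column leaves {d}.
Row 6, column 3: eliminating its row and column leaves {f}.
Row 6, column 4: eliminating its row and column leaves {g, e}.
Row 6, column 7: eliminating its row and column leaves {g, e}.
Row 7, column 2: eliminating its row and column leaves {f}.
Row 7, column 6: eliminating its row and column leaves {b}.
Row 7, column 7: eliminating its row and column leaves {g}.
Only one assignment across all blanks avoids any row or column repeat, giving 1 completion.

1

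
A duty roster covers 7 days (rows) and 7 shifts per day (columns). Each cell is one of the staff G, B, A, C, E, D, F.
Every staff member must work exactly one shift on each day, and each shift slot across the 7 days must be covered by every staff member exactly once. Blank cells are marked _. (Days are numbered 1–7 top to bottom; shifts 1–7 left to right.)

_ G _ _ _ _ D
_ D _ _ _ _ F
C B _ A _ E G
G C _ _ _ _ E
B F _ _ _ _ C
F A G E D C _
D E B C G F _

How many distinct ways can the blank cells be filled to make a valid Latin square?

Day 1, shift 1: eliminating its day and shift leaves {A, E}.
Day 1, shift 3: eliminating its day and shift leaves {A, C, E, F}.
Day 1, shift 4: eliminating its day and shift leaves {B, F}.
Day 1, shift 5: eliminating its day and shift leaves {B, A, C, E, F}.
Day 1, shift 6: eliminating its day and shift leaves {B, A}.
Day 2, shift 1: eliminating its day and shift leaves {A, E}.
Day 2, shift 3: eliminating its day and shift leaves {A, C, E}.
Day 2, shift 4: eliminating its day and shift leaves {G, B}.
Day 2, shift 5: eliminating its day and shift leaves {B, A, C, E}.
Day 2, shift 6: eliminating its day and shift leaves {G, B, A}.
Day 3, shift 3: eliminating its day and shift leaves {D, F}.
Day 3, shift 5: eliminating its day and shift leaves {F}.
Day 4, shift 3: eliminating its day and shift leaves {A, D, F}.
Day 4, shift 4: eliminating its day and shift leaves {B, D, F}.
Day 4, shift 5: eliminating its day and shift leaves {B, A, F}.
Day 4, shift 6: eliminating its day and shift leaves {B, A, D}.
Day 5, shift 3: eliminating its day and shift leaves {A, E, D}.
Day 5, shift 4: eliminating its day and shift leaves {G, D}.
Day 5, shift 5: eliminating its day and shift leaves {A, E}.
Day 5, shift 6: eliminating its day and shift leaves {G, A, D}.
Day 6, shift 7: eliminating its day and shift leaves {B}.
Day 7, shift 7: eliminating its day and shift leaves {A}.
Enumerating the assignments across these blanks that avoid any day or shift repeat gives 8 completions.

8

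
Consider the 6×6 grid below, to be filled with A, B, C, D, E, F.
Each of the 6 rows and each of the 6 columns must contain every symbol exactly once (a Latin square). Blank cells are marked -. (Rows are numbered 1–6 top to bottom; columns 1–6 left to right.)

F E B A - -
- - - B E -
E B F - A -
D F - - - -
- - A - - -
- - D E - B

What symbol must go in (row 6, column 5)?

Row 2, column 3: row 2 has {B, E} and column 3 has {A, B, D, F}, leaving only C.
Row 2, column 1: row 2 has {B, C, E} and column 1 has {D, E, F}, leaving only A.
Row 2, column 2: row 2 has {A, B, C, E} and column 2 has {B, E, F}, leaving only D.
Row 2, column 6: row 2 has {A, B, C, D, E} and column 6 has {B}, leaving only F.
Row 4, column 3: row 4 has {D, F} and column 3 has {A, B, C, D, F}, leaving only E.
Row 4, column 4: row 4 has {D, E, F} and column 4 has {A, B, E}, leaving only C.
Row 3, column 4: row 3 has {A, B, E, F} and column 4 has {A, B, C, E}, leaving only D.
Row 3, column 6: row 3 has {A, B, D, E, F} and column 6 has {B, F}, leaving only C.
Row 1, column 6: row 1 has {A, B, E, F} and column 6 has {B, C, F}, leaving only D.
Row 1, column 5: row 1 has {A, B, D, E, F} and column 5 has {A, E}, leaving only C.
Row 6 already has {B, D, E} and column 5 already has {A, C, E}, so row 6, column 5 must be F.

F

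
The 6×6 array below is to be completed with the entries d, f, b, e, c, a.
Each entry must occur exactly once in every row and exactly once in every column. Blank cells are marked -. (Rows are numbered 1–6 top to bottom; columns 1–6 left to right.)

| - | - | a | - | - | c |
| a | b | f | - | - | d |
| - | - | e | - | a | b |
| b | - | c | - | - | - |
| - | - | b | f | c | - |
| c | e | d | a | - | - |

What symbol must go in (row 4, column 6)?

a

Row 2, column 5: row 2 has {d, f, b, a} and column 5 has {c, a}, leaving only e.
Row 2, column 4: row 2 has {d, f, b, e, a} and column 4 has {f, a}, leaving only c.
Row 3, column 4: row 3 has {b, e, a} and column 4 has {f, c, a}, leaving only d.
Row 3, column 1: row 3 has {d, b, e, a} and column 1 has {b, c, a}, leaving only f.
Row 3, column 2: row 3 has {d, f, b, e, a} and column 2 has {b, e}, leaving only c.
Row 4, column 4: row 4 has {b, c} and column 4 has {d, f, c, a}, leaving only e.
Row 1, column 4: row 1 has {c, a} and column 4 has {d, f, e, c, a}, leaving only b.
Row 6, column 6: row 6 has {d, e, c, a} and column 6 has {d, b, c}, leaving only f.
Row 4 already has {b, e, c} and column 6 already has {d, f, b, c}, so row 4, column 6 must be a.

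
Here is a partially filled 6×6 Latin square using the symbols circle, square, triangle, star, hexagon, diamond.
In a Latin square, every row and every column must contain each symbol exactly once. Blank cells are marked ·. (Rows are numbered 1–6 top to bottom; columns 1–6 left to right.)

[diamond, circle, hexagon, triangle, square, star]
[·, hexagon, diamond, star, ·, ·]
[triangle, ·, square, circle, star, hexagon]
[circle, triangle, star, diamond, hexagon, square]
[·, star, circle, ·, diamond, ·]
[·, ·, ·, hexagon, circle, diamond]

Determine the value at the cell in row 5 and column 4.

square

Row 5 already has {circle, star, diamond} and column 4 already has {circle, triangle, star, hexagon, diamond}, so row 5, column 4 must be square.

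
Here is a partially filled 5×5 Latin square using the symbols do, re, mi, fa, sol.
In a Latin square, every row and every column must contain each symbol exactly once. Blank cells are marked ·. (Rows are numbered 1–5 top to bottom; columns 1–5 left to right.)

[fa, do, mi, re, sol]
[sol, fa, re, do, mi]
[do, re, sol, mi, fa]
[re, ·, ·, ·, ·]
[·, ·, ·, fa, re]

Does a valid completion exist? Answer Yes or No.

Yes

No row or column among the givens repeats a symbol, and propagating forced cells runs into no contradiction.
One valid completion exists (for instance, fa do mi re sol / sol fa re do mi / do re sol mi fa / re mi fa sol do / mi sol do fa re).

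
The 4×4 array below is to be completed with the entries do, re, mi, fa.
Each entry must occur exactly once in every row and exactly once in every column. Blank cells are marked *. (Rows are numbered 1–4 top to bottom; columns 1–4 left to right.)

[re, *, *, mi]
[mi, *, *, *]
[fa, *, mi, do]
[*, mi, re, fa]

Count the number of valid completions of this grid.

Row 1, column 2: eliminating its row and column leaves {do, fa}.
Row 1, column 3: eliminating its row and column leaves {do, fa}.
Row 2, column 2: eliminating its row and column leaves {do, re, fa}.
Row 2, column 3: eliminating its row and column leaves {do, fa}.
Row 2, column 4: eliminating its row and column leaves {re}.
Row 3, column 2: eliminating its row and column leaves {re}.
Row 4, column 1: eliminating its row and column leaves {do}.
Enumerating the assignments across these blanks that avoid any row or column repeat gives 2 completions.

2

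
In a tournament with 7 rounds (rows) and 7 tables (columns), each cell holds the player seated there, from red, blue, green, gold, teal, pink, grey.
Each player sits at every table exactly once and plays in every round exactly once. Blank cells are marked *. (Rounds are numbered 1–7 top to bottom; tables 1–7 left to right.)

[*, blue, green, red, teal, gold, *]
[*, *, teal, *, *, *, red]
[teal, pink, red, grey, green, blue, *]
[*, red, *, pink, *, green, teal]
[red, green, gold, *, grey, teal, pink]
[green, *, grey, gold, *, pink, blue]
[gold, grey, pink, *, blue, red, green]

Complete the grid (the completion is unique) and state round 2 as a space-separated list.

blue gold teal green pink grey red

Round 2, table 2: round 2 has {red, teal} and table 2 has {red, blue, green, pink, grey}, leaving only gold.
Round 2, table 5: round 2 has {red, gold, teal} and table 5 has {blue, green, teal, grey}, leaving only pink.
Round 2, table 6: round 2 has {red, gold, teal, pink} and table 6 has {red, blue, green, gold, teal, pink}, leaving only grey.
Round 2, table 1: round 2 has {red, gold, teal, pink, grey} and table 1 has {red, green, gold, teal}, leaving only blue.
Round 2, table 4: round 2 has {red, blue, gold, teal, pink, grey} and table 4 has {red, gold, pink, grey}, leaving only green.
So round 2 reads: blue gold teal green pink grey red.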